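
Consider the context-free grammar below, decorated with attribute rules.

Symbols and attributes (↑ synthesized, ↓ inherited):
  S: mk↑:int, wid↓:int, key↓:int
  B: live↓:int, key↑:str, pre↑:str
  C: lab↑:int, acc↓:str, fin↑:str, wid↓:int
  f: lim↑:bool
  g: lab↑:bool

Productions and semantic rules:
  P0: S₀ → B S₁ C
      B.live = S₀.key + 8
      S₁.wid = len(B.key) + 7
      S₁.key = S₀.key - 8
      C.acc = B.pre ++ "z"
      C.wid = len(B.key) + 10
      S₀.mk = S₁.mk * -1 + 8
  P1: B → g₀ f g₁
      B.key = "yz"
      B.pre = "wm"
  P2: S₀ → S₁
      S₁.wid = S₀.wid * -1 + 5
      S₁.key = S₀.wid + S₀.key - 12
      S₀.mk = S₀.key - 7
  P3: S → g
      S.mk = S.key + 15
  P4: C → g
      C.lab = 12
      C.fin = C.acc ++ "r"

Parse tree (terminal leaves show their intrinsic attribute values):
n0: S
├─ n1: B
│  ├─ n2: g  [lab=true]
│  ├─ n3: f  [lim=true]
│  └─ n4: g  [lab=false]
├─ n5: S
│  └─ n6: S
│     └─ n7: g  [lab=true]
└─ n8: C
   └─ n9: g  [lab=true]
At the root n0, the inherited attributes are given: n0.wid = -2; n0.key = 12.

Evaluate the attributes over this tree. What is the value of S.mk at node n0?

11

1. n0.wid = -2  [given at root]
2. n0.key = 12  [given at root]
3. n1.live = 20  [S₀.key + 8]
4. n2.lab = true  [terminal]
5. n3.lim = true  [terminal]
6. n4.lab = false  [terminal]
7. n1.key = "yz"  ["yz"]
8. n1.pre = "wm"  ["wm"]
9. n5.wid = 9  [len(B.key) + 7]
10. n5.key = 4  [S₀.key - 8]
11. n6.wid = -4  [S₀.wid * -1 + 5]
12. n6.key = 1  [S₀.wid + S₀.key - 12]
13. n7.lab = true  [terminal]
14. n6.mk = 16  [S.key + 15]
15. n5.mk = -3  [S₀.key - 7]
16. n8.acc = "wmz"  [B.pre ++ "z"]
17. n8.wid = 12  [len(B.key) + 10]
18. n9.lab = true  [terminal]
19. n8.lab = 12  [12]
20. n8.fin = "wmzr"  [C.acc ++ "r"]
21. n0.mk = 11  [S₁.mk * -1 + 8]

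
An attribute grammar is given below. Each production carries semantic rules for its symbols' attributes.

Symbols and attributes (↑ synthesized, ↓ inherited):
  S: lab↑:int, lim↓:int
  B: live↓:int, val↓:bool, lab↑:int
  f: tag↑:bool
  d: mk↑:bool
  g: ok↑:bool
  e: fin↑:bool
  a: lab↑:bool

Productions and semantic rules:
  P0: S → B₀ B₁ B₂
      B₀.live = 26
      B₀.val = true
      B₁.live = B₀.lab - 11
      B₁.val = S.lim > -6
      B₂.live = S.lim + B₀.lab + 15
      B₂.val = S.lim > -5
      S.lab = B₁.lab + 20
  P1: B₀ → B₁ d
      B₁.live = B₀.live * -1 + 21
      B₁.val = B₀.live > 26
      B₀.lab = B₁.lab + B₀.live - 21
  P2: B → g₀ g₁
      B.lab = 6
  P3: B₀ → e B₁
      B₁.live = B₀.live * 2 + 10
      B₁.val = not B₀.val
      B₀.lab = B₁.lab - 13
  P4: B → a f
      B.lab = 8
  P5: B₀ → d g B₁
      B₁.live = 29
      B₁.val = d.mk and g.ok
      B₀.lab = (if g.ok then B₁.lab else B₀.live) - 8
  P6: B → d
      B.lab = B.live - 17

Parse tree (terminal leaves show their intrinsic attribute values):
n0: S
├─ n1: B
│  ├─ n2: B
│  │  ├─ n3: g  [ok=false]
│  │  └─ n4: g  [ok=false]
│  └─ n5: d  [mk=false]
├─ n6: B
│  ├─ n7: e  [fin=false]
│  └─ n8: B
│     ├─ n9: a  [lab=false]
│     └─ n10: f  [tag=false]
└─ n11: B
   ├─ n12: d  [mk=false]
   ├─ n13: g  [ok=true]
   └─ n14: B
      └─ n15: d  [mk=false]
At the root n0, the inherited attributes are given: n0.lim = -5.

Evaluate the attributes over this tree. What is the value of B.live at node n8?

10

1. n0.lim = -5  [given at root]
2. n1.live = 26  [26]
3. n1.val = true  [true]
4. n2.live = -5  [B₀.live * -1 + 21]
5. n2.val = false  [B₀.live > 26]
6. n3.ok = false  [terminal]
7. n4.ok = false  [terminal]
8. n2.lab = 6  [6]
9. n5.mk = false  [terminal]
10. n1.lab = 11  [B₁.lab + B₀.live - 21]
11. n6.live = 0  [B₀.lab - 11]
12. n6.val = true  [S.lim > -6]
13. n7.fin = false  [terminal]
14. n8.live = 10  [B₀.live * 2 + 10]
15. n8.val = false  [not B₀.val]
16. n9.lab = false  [terminal]
17. n10.tag = false  [terminal]
18. n8.lab = 8  [8]
19. n6.lab = -5  [B₁.lab - 13]
20. n11.live = 21  [S.lim + B₀.lab + 15]
21. n11.val = false  [S.lim > -5]
22. n12.mk = false  [terminal]
23. n13.ok = true  [terminal]
24. n14.live = 29  [29]
25. n14.val = false  [d.mk and g.ok]
26. n15.mk = false  [terminal]
27. n14.lab = 12  [B.live - 17]
28. n11.lab = 4  [(if g.ok then B₁.lab else B₀.live) - 8]
29. n0.lab = 15  [B₁.lab + 20]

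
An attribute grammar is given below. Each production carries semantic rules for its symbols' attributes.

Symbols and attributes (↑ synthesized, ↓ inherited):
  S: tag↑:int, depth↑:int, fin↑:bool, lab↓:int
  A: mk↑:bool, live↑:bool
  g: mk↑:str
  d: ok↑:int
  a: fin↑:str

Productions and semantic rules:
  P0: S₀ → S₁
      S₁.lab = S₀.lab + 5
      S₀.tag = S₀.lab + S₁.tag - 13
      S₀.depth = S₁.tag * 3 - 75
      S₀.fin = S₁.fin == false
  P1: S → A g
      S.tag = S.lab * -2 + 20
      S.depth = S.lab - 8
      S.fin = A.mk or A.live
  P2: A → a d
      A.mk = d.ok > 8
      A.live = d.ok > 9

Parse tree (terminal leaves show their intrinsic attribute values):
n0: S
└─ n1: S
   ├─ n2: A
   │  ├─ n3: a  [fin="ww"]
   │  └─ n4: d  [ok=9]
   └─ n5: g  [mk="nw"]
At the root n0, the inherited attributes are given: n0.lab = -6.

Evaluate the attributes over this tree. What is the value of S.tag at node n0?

1. n0.lab = -6  [given at root]
2. n1.lab = -1  [S₀.lab + 5]
3. n3.fin = "ww"  [terminal]
4. n4.ok = 9  [terminal]
5. n2.mk = true  [d.ok > 8]
6. n2.live = false  [d.ok > 9]
7. n5.mk = "nw"  [terminal]
8. n1.tag = 22  [S.lab * -2 + 20]
9. n1.depth = -9  [S.lab - 8]
10. n1.fin = true  [A.mk or A.live]
11. n0.tag = 3  [S₀.lab + S₁.tag - 13]
12. n0.depth = -9  [S₁.tag * 3 - 75]
13. n0.fin = false  [S₁.fin == false]

3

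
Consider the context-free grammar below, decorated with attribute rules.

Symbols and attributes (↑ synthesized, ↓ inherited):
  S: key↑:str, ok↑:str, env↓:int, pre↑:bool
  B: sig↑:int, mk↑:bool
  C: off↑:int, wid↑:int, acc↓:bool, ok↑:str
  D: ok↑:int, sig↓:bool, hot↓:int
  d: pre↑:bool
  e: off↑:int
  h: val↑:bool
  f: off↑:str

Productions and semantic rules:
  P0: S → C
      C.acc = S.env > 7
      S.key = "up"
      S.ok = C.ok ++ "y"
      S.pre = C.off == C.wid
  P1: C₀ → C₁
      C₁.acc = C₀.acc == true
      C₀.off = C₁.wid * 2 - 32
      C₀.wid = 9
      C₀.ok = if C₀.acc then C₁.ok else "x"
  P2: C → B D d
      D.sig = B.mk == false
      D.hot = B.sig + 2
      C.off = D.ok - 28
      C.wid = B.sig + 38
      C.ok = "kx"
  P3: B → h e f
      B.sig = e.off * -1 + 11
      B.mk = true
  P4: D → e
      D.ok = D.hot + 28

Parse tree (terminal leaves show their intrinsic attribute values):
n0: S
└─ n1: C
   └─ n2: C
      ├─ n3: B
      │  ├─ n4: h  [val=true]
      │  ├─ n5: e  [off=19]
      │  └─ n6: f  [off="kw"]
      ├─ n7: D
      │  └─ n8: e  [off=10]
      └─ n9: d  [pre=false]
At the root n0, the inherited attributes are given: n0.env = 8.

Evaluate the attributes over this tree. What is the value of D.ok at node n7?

22

1. n0.env = 8  [given at root]
2. n1.acc = true  [S.env > 7]
3. n2.acc = true  [C₀.acc == true]
4. n4.val = true  [terminal]
5. n5.off = 19  [terminal]
6. n6.off = "kw"  [terminal]
7. n3.sig = -8  [e.off * -1 + 11]
8. n3.mk = true  [true]
9. n7.sig = false  [B.mk == false]
10. n7.hot = -6  [B.sig + 2]
11. n8.off = 10  [terminal]
12. n7.ok = 22  [D.hot + 28]
13. n9.pre = false  [terminal]
14. n2.off = -6  [D.ok - 28]
15. n2.wid = 30  [B.sig + 38]
16. n2.ok = "kx"  ["kx"]
17. n1.off = 28  [C₁.wid * 2 - 32]
18. n1.wid = 9  [9]
19. n1.ok = "kx"  [if C₀.acc then C₁.ok else "x"]
20. n0.key = "up"  ["up"]
21. n0.ok = "kxy"  [C.ok ++ "y"]
22. n0.pre = false  [C.off == C.wid]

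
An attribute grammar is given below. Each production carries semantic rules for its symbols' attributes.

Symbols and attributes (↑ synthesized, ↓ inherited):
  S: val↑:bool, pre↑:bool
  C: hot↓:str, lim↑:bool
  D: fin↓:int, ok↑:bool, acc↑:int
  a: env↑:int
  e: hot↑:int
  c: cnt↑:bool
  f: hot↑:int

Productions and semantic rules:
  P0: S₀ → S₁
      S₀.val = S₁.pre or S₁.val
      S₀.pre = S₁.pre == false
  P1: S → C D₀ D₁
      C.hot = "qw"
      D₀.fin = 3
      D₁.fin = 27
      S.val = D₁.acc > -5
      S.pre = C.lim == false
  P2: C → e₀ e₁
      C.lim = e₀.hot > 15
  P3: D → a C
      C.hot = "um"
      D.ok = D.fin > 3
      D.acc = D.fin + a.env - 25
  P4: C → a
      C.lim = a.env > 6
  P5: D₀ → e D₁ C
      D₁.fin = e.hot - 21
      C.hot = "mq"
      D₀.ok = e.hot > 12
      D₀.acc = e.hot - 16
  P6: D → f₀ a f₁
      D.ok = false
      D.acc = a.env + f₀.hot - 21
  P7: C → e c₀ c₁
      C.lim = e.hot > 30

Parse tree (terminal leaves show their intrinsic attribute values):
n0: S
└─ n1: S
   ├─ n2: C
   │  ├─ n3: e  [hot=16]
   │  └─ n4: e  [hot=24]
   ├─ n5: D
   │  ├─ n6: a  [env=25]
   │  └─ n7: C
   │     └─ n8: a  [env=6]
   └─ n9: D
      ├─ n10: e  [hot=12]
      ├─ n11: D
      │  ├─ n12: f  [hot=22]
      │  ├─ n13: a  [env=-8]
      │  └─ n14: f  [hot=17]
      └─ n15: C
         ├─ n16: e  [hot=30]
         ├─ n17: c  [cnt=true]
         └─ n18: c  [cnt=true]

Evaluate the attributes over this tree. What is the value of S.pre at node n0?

true

1. n2.hot = "qw"  ["qw"]
2. n3.hot = 16  [terminal]
3. n4.hot = 24  [terminal]
4. n2.lim = true  [e₀.hot > 15]
5. n5.fin = 3  [3]
6. n6.env = 25  [terminal]
7. n7.hot = "um"  ["um"]
8. n8.env = 6  [terminal]
9. n7.lim = false  [a.env > 6]
10. n5.ok = false  [D.fin > 3]
11. n5.acc = 3  [D.fin + a.env - 25]
12. n9.fin = 27  [27]
13. n10.hot = 12  [terminal]
14. n11.fin = -9  [e.hot - 21]
15. n12.hot = 22  [terminal]
16. n13.env = -8  [terminal]
17. n14.hot = 17  [terminal]
18. n11.ok = false  [false]
19. n11.acc = -7  [a.env + f₀.hot - 21]
20. n15.hot = "mq"  ["mq"]
21. n16.hot = 30  [terminal]
22. n17.cnt = true  [terminal]
23. n18.cnt = true  [terminal]
24. n15.lim = false  [e.hot > 30]
25. n9.ok = false  [e.hot > 12]
26. n9.acc = -4  [e.hot - 16]
27. n1.val = true  [D₁.acc > -5]
28. n1.pre = false  [C.lim == false]
29. n0.val = true  [S₁.pre or S₁.val]
30. n0.pre = true  [S₁.pre == false]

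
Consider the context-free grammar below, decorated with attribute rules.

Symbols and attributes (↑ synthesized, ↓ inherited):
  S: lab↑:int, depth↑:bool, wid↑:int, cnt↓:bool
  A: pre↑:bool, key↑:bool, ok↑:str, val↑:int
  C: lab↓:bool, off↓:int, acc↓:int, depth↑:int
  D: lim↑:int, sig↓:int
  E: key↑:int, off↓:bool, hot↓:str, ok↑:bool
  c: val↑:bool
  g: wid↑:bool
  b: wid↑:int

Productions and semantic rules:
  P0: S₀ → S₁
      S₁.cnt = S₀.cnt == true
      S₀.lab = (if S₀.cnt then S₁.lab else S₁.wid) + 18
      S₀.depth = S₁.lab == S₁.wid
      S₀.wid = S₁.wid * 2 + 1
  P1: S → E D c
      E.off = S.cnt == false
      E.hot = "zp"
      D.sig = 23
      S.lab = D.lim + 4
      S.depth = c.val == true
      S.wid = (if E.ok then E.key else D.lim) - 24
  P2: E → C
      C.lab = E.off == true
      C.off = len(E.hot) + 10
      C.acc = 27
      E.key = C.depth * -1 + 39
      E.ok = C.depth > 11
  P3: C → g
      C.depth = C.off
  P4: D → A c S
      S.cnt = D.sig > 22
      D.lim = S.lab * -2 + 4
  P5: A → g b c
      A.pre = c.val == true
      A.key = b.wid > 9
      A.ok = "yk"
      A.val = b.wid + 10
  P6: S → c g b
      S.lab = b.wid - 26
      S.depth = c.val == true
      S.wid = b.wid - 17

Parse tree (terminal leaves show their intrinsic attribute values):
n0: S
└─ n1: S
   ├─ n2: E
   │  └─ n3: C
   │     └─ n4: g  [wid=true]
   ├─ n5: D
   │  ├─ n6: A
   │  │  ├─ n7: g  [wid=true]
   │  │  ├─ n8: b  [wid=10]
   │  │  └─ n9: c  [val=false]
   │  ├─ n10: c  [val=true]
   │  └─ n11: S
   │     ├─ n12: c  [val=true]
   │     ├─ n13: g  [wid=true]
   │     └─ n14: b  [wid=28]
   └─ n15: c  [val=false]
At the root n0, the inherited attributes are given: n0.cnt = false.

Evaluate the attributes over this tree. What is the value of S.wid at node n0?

7

1. n0.cnt = false  [given at root]
2. n1.cnt = false  [S₀.cnt == true]
3. n2.off = true  [S.cnt == false]
4. n2.hot = "zp"  ["zp"]
5. n3.lab = true  [E.off == true]
6. n3.off = 12  [len(E.hot) + 10]
7. n3.acc = 27  [27]
8. n4.wid = true  [terminal]
9. n3.depth = 12  [C.off]
10. n2.key = 27  [C.depth * -1 + 39]
11. n2.ok = true  [C.depth > 11]
12. n5.sig = 23  [23]
13. n7.wid = true  [terminal]
14. n8.wid = 10  [terminal]
15. n9.val = false  [terminal]
16. n6.pre = false  [c.val == true]
17. n6.key = true  [b.wid > 9]
18. n6.ok = "yk"  ["yk"]
19. n6.val = 20  [b.wid + 10]
20. n10.val = true  [terminal]
21. n11.cnt = true  [D.sig > 22]
22. n12.val = true  [terminal]
23. n13.wid = true  [terminal]
24. n14.wid = 28  [terminal]
25. n11.lab = 2  [b.wid - 26]
26. n11.depth = true  [c.val == true]
27. n11.wid = 11  [b.wid - 17]
28. n5.lim = 0  [S.lab * -2 + 4]
29. n15.val = false  [terminal]
30. n1.lab = 4  [D.lim + 4]
31. n1.depth = false  [c.val == true]
32. n1.wid = 3  [(if E.ok then E.key else D.lim) - 24]
33. n0.lab = 21  [(if S₀.cnt then S₁.lab else S₁.wid) + 18]
34. n0.depth = false  [S₁.lab == S₁.wid]
35. n0.wid = 7  [S₁.wid * 2 + 1]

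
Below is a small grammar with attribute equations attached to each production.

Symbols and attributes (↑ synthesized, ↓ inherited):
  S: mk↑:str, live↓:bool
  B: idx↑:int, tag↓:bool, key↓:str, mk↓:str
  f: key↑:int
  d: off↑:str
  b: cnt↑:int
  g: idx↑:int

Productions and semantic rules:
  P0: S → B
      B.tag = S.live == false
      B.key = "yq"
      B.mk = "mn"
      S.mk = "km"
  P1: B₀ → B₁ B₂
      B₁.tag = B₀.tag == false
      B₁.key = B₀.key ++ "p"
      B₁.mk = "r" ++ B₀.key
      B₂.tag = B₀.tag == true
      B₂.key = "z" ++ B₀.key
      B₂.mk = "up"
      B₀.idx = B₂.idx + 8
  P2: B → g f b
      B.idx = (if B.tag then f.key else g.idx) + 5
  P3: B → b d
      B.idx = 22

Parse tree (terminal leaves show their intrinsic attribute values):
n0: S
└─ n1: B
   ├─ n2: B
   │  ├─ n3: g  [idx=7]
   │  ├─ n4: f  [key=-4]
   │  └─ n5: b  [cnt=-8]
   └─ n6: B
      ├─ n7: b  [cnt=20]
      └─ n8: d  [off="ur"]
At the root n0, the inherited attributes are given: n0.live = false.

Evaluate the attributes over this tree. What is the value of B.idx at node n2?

1. n0.live = false  [given at root]
2. n1.tag = true  [S.live == false]
3. n1.key = "yq"  ["yq"]
4. n1.mk = "mn"  ["mn"]
5. n2.tag = false  [B₀.tag == false]
6. n2.key = "yqp"  [B₀.key ++ "p"]
7. n2.mk = "ryq"  ["r" ++ B₀.key]
8. n3.idx = 7  [terminal]
9. n4.key = -4  [terminal]
10. n5.cnt = -8  [terminal]
11. n2.idx = 12  [(if B.tag then f.key else g.idx) + 5]
12. n6.tag = true  [B₀.tag == true]
13. n6.key = "zyq"  ["z" ++ B₀.key]
14. n6.mk = "up"  ["up"]
15. n7.cnt = 20  [terminal]
16. n8.off = "ur"  [terminal]
17. n6.idx = 22  [22]
18. n1.idx = 30  [B₂.idx + 8]
19. n0.mk = "km"  ["km"]

12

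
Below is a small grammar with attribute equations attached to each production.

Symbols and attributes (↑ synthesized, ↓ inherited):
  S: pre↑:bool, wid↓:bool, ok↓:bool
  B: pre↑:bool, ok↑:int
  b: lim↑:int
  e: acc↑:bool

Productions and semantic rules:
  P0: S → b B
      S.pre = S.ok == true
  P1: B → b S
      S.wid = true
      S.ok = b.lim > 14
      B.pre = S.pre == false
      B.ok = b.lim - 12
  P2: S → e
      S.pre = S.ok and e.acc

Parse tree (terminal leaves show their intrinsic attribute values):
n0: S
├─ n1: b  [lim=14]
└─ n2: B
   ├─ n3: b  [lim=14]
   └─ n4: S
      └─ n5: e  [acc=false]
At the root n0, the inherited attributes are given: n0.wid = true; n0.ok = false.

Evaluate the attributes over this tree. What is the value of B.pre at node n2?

1. n0.wid = true  [given at root]
2. n0.ok = false  [given at root]
3. n1.lim = 14  [terminal]
4. n3.lim = 14  [terminal]
5. n4.wid = true  [true]
6. n4.ok = false  [b.lim > 14]
7. n5.acc = false  [terminal]
8. n4.pre = false  [S.ok and e.acc]
9. n2.pre = true  [S.pre == false]
10. n2.ok = 2  [b.lim - 12]
11. n0.pre = false  [S.ok == true]

true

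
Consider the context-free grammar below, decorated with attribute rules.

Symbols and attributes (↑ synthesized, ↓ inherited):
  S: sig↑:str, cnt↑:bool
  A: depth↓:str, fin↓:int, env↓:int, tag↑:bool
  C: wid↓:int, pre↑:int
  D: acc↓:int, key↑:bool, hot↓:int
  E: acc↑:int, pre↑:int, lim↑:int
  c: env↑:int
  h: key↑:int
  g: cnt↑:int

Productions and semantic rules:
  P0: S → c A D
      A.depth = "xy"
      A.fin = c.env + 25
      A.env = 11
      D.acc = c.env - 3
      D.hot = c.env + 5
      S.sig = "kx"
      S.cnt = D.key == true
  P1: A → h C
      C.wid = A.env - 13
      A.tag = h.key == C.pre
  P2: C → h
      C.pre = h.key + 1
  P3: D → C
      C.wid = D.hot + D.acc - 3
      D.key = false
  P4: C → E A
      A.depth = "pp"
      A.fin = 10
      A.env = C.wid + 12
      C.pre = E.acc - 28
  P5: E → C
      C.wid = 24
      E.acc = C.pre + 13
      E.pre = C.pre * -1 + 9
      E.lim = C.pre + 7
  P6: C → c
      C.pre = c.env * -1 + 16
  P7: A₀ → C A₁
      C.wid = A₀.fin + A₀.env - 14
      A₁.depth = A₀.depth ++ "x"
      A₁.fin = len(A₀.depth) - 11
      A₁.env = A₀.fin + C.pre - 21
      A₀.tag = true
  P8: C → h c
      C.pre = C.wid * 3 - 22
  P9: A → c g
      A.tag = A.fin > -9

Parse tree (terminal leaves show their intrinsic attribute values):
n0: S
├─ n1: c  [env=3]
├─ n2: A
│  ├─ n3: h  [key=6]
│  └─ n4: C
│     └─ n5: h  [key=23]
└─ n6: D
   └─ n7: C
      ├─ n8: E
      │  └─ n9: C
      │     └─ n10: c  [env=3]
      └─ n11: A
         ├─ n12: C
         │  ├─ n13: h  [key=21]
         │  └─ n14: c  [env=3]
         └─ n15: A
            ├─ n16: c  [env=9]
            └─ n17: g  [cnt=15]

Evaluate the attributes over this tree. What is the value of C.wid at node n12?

13

1. n1.env = 3  [terminal]
2. n2.depth = "xy"  ["xy"]
3. n2.fin = 28  [c.env + 25]
4. n2.env = 11  [11]
5. n3.key = 6  [terminal]
6. n4.wid = -2  [A.env - 13]
7. n5.key = 23  [terminal]
8. n4.pre = 24  [h.key + 1]
9. n2.tag = false  [h.key == C.pre]
10. n6.acc = 0  [c.env - 3]
11. n6.hot = 8  [c.env + 5]
12. n7.wid = 5  [D.hot + D.acc - 3]
13. n9.wid = 24  [24]
14. n10.env = 3  [terminal]
15. n9.pre = 13  [c.env * -1 + 16]
16. n8.acc = 26  [C.pre + 13]
17. n8.pre = -4  [C.pre * -1 + 9]
18. n8.lim = 20  [C.pre + 7]
19. n11.depth = "pp"  ["pp"]
20. n11.fin = 10  [10]
21. n11.env = 17  [C.wid + 12]
22. n12.wid = 13  [A₀.fin + A₀.env - 14]
23. n13.key = 21  [terminal]
24. n14.env = 3  [terminal]
25. n12.pre = 17  [C.wid * 3 - 22]
26. n15.depth = "ppx"  [A₀.depth ++ "x"]
27. n15.fin = -9  [len(A₀.depth) - 11]
28. n15.env = 6  [A₀.fin + C.pre - 21]
29. n16.env = 9  [terminal]
30. n17.cnt = 15  [terminal]
31. n15.tag = false  [A.fin > -9]
32. n11.tag = true  [true]
33. n7.pre = -2  [E.acc - 28]
34. n6.key = false  [false]
35. n0.sig = "kx"  ["kx"]
36. n0.cnt = false  [D.key == true]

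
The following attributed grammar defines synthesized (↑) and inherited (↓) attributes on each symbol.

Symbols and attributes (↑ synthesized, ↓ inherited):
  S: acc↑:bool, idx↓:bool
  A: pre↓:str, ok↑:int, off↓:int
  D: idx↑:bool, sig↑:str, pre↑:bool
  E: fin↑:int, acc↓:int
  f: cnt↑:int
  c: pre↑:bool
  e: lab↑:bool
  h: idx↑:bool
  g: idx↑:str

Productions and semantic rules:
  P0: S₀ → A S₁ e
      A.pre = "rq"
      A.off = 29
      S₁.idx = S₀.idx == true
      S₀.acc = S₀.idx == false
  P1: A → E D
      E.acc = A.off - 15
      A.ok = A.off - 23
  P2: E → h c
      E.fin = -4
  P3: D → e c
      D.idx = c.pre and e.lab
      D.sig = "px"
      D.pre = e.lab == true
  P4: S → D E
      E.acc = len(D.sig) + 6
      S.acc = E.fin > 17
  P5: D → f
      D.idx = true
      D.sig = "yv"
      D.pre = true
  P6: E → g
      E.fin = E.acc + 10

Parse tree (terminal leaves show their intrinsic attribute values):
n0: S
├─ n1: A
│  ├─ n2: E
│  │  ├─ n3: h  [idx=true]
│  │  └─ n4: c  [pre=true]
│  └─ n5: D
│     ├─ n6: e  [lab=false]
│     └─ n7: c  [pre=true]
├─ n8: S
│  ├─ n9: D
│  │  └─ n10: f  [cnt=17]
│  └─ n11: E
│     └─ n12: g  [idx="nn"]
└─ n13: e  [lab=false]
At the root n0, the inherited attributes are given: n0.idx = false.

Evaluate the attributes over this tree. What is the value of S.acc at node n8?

1. n0.idx = false  [given at root]
2. n1.pre = "rq"  ["rq"]
3. n1.off = 29  [29]
4. n2.acc = 14  [A.off - 15]
5. n3.idx = true  [terminal]
6. n4.pre = true  [terminal]
7. n2.fin = -4  [-4]
8. n6.lab = false  [terminal]
9. n7.pre = true  [terminal]
10. n5.idx = false  [c.pre and e.lab]
11. n5.sig = "px"  ["px"]
12. n5.pre = false  [e.lab == true]
13. n1.ok = 6  [A.off - 23]
14. n8.idx = false  [S₀.idx == true]
15. n10.cnt = 17  [terminal]
16. n9.idx = true  [true]
17. n9.sig = "yv"  ["yv"]
18. n9.pre = true  [true]
19. n11.acc = 8  [len(D.sig) + 6]
20. n12.idx = "nn"  [terminal]
21. n11.fin = 18  [E.acc + 10]
22. n8.acc = true  [E.fin > 17]
23. n13.lab = false  [terminal]
24. n0.acc = true  [S₀.idx == false]

true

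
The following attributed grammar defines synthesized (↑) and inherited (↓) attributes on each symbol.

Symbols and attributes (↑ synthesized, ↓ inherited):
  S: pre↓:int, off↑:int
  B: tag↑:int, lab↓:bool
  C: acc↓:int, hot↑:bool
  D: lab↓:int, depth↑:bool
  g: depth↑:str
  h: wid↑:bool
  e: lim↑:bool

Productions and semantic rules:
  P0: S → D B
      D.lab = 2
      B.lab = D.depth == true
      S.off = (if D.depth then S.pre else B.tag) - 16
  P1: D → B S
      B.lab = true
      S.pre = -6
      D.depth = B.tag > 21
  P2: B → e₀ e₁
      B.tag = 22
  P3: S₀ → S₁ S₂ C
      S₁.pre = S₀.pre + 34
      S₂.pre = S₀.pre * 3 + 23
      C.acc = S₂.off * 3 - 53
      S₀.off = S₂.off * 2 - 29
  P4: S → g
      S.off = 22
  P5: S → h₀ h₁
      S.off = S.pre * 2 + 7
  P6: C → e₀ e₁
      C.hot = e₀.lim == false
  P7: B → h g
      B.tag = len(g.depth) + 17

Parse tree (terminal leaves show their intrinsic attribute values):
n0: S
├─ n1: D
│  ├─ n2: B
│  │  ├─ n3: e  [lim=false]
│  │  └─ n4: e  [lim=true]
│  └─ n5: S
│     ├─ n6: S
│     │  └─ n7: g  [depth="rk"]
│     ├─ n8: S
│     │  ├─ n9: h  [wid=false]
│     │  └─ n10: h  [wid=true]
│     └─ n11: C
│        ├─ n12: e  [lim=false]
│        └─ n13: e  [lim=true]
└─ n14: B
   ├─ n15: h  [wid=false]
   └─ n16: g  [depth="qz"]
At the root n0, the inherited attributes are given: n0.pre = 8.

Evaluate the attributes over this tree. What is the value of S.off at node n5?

1. n0.pre = 8  [given at root]
2. n1.lab = 2  [2]
3. n2.lab = true  [true]
4. n3.lim = false  [terminal]
5. n4.lim = true  [terminal]
6. n2.tag = 22  [22]
7. n5.pre = -6  [-6]
8. n6.pre = 28  [S₀.pre + 34]
9. n7.depth = "rk"  [terminal]
10. n6.off = 22  [22]
11. n8.pre = 5  [S₀.pre * 3 + 23]
12. n9.wid = false  [terminal]
13. n10.wid = true  [terminal]
14. n8.off = 17  [S.pre * 2 + 7]
15. n11.acc = -2  [S₂.off * 3 - 53]
16. n12.lim = false  [terminal]
17. n13.lim = true  [terminal]
18. n11.hot = true  [e₀.lim == false]
19. n5.off = 5  [S₂.off * 2 - 29]
20. n1.depth = true  [B.tag > 21]
21. n14.lab = true  [D.depth == true]
22. n15.wid = false  [terminal]
23. n16.depth = "qz"  [terminal]
24. n14.tag = 19  [len(g.depth) + 17]
25. n0.off = -8  [(if D.depth then S.pre else B.tag) - 16]

5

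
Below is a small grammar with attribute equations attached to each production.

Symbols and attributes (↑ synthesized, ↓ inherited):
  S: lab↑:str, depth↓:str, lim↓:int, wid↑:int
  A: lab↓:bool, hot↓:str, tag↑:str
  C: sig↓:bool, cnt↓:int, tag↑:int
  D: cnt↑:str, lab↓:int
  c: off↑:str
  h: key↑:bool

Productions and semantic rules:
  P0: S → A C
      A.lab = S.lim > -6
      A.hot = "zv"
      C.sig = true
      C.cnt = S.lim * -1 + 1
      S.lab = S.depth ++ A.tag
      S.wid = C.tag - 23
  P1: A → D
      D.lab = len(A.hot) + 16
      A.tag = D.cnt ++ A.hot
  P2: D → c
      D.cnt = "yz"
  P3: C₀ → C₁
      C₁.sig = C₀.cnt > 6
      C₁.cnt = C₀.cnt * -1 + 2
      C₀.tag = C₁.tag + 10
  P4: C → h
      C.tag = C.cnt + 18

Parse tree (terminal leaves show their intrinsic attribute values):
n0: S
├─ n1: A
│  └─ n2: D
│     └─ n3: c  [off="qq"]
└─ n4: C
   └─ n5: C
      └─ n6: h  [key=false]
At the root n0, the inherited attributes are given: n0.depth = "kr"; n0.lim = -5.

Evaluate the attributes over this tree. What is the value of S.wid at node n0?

1

1. n0.depth = "kr"  [given at root]
2. n0.lim = -5  [given at root]
3. n1.lab = true  [S.lim > -6]
4. n1.hot = "zv"  ["zv"]
5. n2.lab = 18  [len(A.hot) + 16]
6. n3.off = "qq"  [terminal]
7. n2.cnt = "yz"  ["yz"]
8. n1.tag = "yzzv"  [D.cnt ++ A.hot]
9. n4.sig = true  [true]
10. n4.cnt = 6  [S.lim * -1 + 1]
11. n5.sig = false  [C₀.cnt > 6]
12. n5.cnt = -4  [C₀.cnt * -1 + 2]
13. n6.key = false  [terminal]
14. n5.tag = 14  [C.cnt + 18]
15. n4.tag = 24  [C₁.tag + 10]
16. n0.lab = "kryzzv"  [S.depth ++ A.tag]
17. n0.wid = 1  [C.tag - 23]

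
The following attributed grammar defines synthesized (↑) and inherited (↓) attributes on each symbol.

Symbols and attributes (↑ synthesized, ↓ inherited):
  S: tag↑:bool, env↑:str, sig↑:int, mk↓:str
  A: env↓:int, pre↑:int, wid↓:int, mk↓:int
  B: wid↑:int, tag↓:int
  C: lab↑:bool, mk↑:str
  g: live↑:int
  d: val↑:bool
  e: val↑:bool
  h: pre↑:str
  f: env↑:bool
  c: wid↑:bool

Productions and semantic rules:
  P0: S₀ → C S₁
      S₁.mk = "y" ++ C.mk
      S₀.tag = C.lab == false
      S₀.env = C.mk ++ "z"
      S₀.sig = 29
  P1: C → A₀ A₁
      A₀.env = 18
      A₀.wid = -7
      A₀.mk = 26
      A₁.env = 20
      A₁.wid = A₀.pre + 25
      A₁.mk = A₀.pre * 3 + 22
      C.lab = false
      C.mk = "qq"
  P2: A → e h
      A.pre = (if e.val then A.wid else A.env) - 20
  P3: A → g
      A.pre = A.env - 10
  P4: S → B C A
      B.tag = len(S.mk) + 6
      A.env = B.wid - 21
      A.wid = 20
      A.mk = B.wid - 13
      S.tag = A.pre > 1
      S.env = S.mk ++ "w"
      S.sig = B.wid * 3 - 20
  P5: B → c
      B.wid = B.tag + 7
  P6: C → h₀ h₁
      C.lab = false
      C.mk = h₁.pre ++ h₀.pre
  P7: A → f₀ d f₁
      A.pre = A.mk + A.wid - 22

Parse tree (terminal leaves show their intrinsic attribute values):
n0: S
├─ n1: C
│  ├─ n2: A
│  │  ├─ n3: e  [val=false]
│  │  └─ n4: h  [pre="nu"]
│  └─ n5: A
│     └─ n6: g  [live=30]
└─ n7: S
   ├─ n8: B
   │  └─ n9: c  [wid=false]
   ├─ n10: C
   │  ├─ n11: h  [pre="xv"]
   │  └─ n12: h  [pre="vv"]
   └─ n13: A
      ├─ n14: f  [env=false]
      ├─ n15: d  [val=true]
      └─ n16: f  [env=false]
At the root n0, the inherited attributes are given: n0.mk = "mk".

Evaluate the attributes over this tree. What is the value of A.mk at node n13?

3

1. n0.mk = "mk"  [given at root]
2. n2.env = 18  [18]
3. n2.wid = -7  [-7]
4. n2.mk = 26  [26]
5. n3.val = false  [terminal]
6. n4.pre = "nu"  [terminal]
7. n2.pre = -2  [(if e.val then A.wid else A.env) - 20]
8. n5.env = 20  [20]
9. n5.wid = 23  [A₀.pre + 25]
10. n5.mk = 16  [A₀.pre * 3 + 22]
11. n6.live = 30  [terminal]
12. n5.pre = 10  [A.env - 10]
13. n1.lab = false  [false]
14. n1.mk = "qq"  ["qq"]
15. n7.mk = "yqq"  ["y" ++ C.mk]
16. n8.tag = 9  [len(S.mk) + 6]
17. n9.wid = false  [terminal]
18. n8.wid = 16  [B.tag + 7]
19. n11.pre = "xv"  [terminal]
20. n12.pre = "vv"  [terminal]
21. n10.lab = false  [false]
22. n10.mk = "vvxv"  [h₁.pre ++ h₀.pre]
23. n13.env = -5  [B.wid - 21]
24. n13.wid = 20  [20]
25. n13.mk = 3  [B.wid - 13]
26. n14.env = false  [terminal]
27. n15.val = true  [terminal]
28. n16.env = false  [terminal]
29. n13.pre = 1  [A.mk + A.wid - 22]
30. n7.tag = false  [A.pre > 1]
31. n7.env = "yqqw"  [S.mk ++ "w"]
32. n7.sig = 28  [B.wid * 3 - 20]
33. n0.tag = true  [C.lab == false]
34. n0.env = "qqz"  [C.mk ++ "z"]
35. n0.sig = 29  [29]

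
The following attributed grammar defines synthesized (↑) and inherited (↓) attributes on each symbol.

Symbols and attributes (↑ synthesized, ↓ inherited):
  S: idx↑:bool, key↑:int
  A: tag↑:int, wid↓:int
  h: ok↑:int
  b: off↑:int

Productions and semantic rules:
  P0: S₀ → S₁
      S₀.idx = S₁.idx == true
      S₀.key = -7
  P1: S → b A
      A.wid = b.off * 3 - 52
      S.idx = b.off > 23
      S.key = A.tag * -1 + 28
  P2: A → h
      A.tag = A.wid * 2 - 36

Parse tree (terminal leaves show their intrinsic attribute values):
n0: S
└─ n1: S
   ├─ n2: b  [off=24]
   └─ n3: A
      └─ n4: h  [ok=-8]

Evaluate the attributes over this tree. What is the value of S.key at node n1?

1. n2.off = 24  [terminal]
2. n3.wid = 20  [b.off * 3 - 52]
3. n4.ok = -8  [terminal]
4. n3.tag = 4  [A.wid * 2 - 36]
5. n1.idx = true  [b.off > 23]
6. n1.key = 24  [A.tag * -1 + 28]
7. n0.idx = true  [S₁.idx == true]
8. n0.key = -7  [-7]

24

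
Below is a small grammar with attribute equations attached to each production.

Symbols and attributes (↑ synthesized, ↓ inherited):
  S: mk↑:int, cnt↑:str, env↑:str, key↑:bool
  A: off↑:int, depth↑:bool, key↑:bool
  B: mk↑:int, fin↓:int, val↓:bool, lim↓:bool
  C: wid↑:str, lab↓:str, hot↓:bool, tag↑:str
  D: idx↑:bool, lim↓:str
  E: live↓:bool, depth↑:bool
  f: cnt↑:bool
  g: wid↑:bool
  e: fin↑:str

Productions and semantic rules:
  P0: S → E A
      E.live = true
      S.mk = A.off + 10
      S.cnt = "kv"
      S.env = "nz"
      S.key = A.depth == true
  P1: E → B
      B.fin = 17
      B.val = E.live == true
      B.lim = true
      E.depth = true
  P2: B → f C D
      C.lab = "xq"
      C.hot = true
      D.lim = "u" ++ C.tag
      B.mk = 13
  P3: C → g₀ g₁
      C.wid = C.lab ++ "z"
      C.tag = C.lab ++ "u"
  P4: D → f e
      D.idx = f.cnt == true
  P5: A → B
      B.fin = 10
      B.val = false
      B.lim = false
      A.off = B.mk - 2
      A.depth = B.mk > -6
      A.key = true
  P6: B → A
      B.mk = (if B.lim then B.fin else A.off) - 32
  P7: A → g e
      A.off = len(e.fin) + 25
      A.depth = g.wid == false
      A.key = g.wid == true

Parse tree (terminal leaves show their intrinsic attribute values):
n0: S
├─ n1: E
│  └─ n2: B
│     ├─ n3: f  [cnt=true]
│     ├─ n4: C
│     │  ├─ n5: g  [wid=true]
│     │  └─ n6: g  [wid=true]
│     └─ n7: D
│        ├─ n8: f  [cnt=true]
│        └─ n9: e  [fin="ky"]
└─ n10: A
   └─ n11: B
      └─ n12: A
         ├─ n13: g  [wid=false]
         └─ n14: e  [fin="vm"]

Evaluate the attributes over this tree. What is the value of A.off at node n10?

1. n1.live = true  [true]
2. n2.fin = 17  [17]
3. n2.val = true  [E.live == true]
4. n2.lim = true  [true]
5. n3.cnt = true  [terminal]
6. n4.lab = "xq"  ["xq"]
7. n4.hot = true  [true]
8. n5.wid = true  [terminal]
9. n6.wid = true  [terminal]
10. n4.wid = "xqz"  [C.lab ++ "z"]
11. n4.tag = "xqu"  [C.lab ++ "u"]
12. n7.lim = "uxqu"  ["u" ++ C.tag]
13. n8.cnt = true  [terminal]
14. n9.fin = "ky"  [terminal]
15. n7.idx = true  [f.cnt == true]
16. n2.mk = 13  [13]
17. n1.depth = true  [true]
18. n11.fin = 10  [10]
19. n11.val = false  [false]
20. n11.lim = false  [false]
21. n13.wid = false  [terminal]
22. n14.fin = "vm"  [terminal]
23. n12.off = 27  [len(e.fin) + 25]
24. n12.depth = true  [g.wid == false]
25. n12.key = false  [g.wid == true]
26. n11.mk = -5  [(if B.lim then B.fin else A.off) - 32]
27. n10.off = -7  [B.mk - 2]
28. n10.depth = true  [B.mk > -6]
29. n10.key = true  [true]
30. n0.mk = 3  [A.off + 10]
31. n0.cnt = "kv"  ["kv"]
32. n0.env = "nz"  ["nz"]
33. n0.key = true  [A.depth == true]

-7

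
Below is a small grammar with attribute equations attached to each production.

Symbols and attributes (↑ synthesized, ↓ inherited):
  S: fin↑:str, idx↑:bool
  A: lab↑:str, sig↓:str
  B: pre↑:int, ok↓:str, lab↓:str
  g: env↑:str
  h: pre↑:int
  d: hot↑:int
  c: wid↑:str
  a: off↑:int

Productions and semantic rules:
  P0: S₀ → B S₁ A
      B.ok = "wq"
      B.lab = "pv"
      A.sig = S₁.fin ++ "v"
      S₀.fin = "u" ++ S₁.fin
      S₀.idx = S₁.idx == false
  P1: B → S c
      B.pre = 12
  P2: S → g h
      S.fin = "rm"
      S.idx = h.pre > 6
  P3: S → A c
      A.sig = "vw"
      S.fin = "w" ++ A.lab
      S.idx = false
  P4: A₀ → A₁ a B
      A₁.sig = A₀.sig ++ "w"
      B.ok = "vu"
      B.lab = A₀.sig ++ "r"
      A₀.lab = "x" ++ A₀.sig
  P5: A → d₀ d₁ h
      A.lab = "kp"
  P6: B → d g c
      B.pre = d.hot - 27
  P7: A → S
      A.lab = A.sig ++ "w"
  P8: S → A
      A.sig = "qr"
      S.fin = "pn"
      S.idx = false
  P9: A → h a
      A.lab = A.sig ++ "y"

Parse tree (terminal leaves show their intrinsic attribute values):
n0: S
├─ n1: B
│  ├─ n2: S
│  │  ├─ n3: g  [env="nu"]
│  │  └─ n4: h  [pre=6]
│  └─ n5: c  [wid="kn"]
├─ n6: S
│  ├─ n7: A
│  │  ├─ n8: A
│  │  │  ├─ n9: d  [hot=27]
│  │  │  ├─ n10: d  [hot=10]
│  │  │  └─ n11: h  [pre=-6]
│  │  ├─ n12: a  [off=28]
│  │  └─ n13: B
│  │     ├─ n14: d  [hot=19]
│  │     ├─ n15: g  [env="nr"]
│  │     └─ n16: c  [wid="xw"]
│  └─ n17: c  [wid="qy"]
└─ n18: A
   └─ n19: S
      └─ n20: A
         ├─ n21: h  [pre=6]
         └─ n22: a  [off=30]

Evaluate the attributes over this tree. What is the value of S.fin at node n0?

"uwxvw"

1. n1.ok = "wq"  ["wq"]
2. n1.lab = "pv"  ["pv"]
3. n3.env = "nu"  [terminal]
4. n4.pre = 6  [terminal]
5. n2.fin = "rm"  ["rm"]
6. n2.idx = false  [h.pre > 6]
7. n5.wid = "kn"  [terminal]
8. n1.pre = 12  [12]
9. n7.sig = "vw"  ["vw"]
10. n8.sig = "vww"  [A₀.sig ++ "w"]
11. n9.hot = 27  [terminal]
12. n10.hot = 10  [terminal]
13. n11.pre = -6  [terminal]
14. n8.lab = "kp"  ["kp"]
15. n12.off = 28  [terminal]
16. n13.ok = "vu"  ["vu"]
17. n13.lab = "vwr"  [A₀.sig ++ "r"]
18. n14.hot = 19  [terminal]
19. n15.env = "nr"  [terminal]
20. n16.wid = "xw"  [terminal]
21. n13.pre = -8  [d.hot - 27]
22. n7.lab = "xvw"  ["x" ++ A₀.sig]
23. n17.wid = "qy"  [terminal]
24. n6.fin = "wxvw"  ["w" ++ A.lab]
25. n6.idx = false  [false]
26. n18.sig = "wxvwv"  [S₁.fin ++ "v"]
27. n20.sig = "qr"  ["qr"]
28. n21.pre = 6  [terminal]
29. n22.off = 30  [terminal]
30. n20.lab = "qry"  [A.sig ++ "y"]
31. n19.fin = "pn"  ["pn"]
32. n19.idx = false  [false]
33. n18.lab = "wxvwvw"  [A.sig ++ "w"]
34. n0.fin = "uwxvw"  ["u" ++ S₁.fin]
35. n0.idx = true  [S₁.idx == false]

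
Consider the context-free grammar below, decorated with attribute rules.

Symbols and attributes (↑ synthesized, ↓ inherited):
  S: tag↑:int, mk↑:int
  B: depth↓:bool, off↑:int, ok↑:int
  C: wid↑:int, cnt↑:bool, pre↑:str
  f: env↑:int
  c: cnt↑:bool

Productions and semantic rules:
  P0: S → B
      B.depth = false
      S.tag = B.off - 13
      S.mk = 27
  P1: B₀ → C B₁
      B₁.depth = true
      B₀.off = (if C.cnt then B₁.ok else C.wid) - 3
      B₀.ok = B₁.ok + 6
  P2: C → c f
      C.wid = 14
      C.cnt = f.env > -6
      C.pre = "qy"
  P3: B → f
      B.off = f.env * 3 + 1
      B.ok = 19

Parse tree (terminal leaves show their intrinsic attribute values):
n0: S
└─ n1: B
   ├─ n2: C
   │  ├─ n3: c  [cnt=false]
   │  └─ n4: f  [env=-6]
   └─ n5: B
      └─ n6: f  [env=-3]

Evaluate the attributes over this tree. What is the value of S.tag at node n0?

1. n1.depth = false  [false]
2. n3.cnt = false  [terminal]
3. n4.env = -6  [terminal]
4. n2.wid = 14  [14]
5. n2.cnt = false  [f.env > -6]
6. n2.pre = "qy"  ["qy"]
7. n5.depth = true  [true]
8. n6.env = -3  [terminal]
9. n5.off = -8  [f.env * 3 + 1]
10. n5.ok = 19  [19]
11. n1.off = 11  [(if C.cnt then B₁.ok else C.wid) - 3]
12. n1.ok = 25  [B₁.ok + 6]
13. n0.tag = -2  [B.off - 13]
14. n0.mk = 27  [27]

-2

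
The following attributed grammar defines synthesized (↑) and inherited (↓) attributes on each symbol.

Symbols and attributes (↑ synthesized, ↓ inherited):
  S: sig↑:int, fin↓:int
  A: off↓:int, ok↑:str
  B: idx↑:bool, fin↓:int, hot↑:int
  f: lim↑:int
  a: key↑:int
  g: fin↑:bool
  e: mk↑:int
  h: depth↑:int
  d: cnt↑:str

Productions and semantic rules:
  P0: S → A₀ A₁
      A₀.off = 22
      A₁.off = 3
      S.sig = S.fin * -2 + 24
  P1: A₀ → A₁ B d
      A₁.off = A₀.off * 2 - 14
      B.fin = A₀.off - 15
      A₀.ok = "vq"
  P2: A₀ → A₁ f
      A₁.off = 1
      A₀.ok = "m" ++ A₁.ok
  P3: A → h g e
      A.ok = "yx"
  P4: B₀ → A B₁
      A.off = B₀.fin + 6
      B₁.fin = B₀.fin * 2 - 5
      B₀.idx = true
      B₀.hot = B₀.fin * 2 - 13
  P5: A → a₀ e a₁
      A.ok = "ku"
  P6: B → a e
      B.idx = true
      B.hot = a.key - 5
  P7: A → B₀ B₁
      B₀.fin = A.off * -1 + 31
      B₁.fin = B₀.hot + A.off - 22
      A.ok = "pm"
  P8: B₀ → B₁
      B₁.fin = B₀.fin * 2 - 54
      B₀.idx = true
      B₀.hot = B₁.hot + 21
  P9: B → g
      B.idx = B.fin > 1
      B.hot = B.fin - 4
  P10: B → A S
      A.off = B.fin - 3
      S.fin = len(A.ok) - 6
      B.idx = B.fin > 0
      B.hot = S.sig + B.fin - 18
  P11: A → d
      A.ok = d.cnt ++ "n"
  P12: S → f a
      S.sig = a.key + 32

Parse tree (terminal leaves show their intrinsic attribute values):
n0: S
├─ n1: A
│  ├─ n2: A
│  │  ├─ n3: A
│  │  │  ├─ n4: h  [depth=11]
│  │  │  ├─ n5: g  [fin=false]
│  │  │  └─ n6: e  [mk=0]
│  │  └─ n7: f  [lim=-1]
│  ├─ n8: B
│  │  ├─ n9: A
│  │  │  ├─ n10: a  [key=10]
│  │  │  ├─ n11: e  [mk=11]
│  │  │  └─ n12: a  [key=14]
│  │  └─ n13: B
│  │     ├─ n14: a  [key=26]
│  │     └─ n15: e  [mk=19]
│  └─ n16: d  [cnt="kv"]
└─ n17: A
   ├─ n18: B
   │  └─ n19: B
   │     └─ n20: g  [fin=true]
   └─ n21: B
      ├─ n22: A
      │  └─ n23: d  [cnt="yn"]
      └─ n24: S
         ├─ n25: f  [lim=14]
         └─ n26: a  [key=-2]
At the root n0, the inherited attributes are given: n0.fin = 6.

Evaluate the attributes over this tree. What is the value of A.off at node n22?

1. n0.fin = 6  [given at root]
2. n1.off = 22  [22]
3. n2.off = 30  [A₀.off * 2 - 14]
4. n3.off = 1  [1]
5. n4.depth = 11  [terminal]
6. n5.fin = false  [terminal]
7. n6.mk = 0  [terminal]
8. n3.ok = "yx"  ["yx"]
9. n7.lim = -1  [terminal]
10. n2.ok = "myx"  ["m" ++ A₁.ok]
11. n8.fin = 7  [A₀.off - 15]
12. n9.off = 13  [B₀.fin + 6]
13. n10.key = 10  [terminal]
14. n11.mk = 11  [terminal]
15. n12.key = 14  [terminal]
16. n9.ok = "ku"  ["ku"]
17. n13.fin = 9  [B₀.fin * 2 - 5]
18. n14.key = 26  [terminal]
19. n15.mk = 19  [terminal]
20. n13.idx = true  [true]
21. n13.hot = 21  [a.key - 5]
22. n8.idx = true  [true]
23. n8.hot = 1  [B₀.fin * 2 - 13]
24. n16.cnt = "kv"  [terminal]
25. n1.ok = "vq"  ["vq"]
26. n17.off = 3  [3]
27. n18.fin = 28  [A.off * -1 + 31]
28. n19.fin = 2  [B₀.fin * 2 - 54]
29. n20.fin = true  [terminal]
30. n19.idx = true  [B.fin > 1]
31. n19.hot = -2  [B.fin - 4]
32. n18.idx = true  [true]
33. n18.hot = 19  [B₁.hot + 21]
34. n21.fin = 0  [B₀.hot + A.off - 22]
35. n22.off = -3  [B.fin - 3]
36. n23.cnt = "yn"  [terminal]
37. n22.ok = "ynn"  [d.cnt ++ "n"]
38. n24.fin = -3  [len(A.ok) - 6]
39. n25.lim = 14  [terminal]
40. n26.key = -2  [terminal]
41. n24.sig = 30  [a.key + 32]
42. n21.idx = false  [B.fin > 0]
43. n21.hot = 12  [S.sig + B.fin - 18]
44. n17.ok = "pm"  ["pm"]
45. n0.sig = 12  [S.fin * -2 + 24]

-3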